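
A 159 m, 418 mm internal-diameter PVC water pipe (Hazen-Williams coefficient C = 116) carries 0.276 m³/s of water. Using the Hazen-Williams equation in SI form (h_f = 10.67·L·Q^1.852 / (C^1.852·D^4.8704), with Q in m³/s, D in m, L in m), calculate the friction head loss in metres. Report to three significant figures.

h_f = 10.67·159·0.276^1.852 / (116^1.852·0.418^4.8704) = 1.644 m

h_f ≈ 1.64 m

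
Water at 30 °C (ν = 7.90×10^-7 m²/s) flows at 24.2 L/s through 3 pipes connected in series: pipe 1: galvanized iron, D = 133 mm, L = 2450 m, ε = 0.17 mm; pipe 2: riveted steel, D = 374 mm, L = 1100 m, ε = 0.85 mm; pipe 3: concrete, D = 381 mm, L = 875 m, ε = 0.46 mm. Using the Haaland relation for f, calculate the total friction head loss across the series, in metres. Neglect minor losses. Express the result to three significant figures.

H ≈ 62.0 m

Pipe 1: V = 1.742 m/s, Re = 2.93×10^5, ε/D = 0.00128, f = 0.02164, h_1 = f(L/D)V²/2g = 61.65 m
Pipe 2: V = 0.2203 m/s, Re = 1.04×10^5, ε/D = 0.00227, f = 0.02563, h_2 = f(L/D)V²/2g = 0.1864 m
Pipe 3: V = 0.2123 m/s, Re = 1.02×10^5, ε/D = 0.00121, f = 0.02262, h_3 = f(L/D)V²/2g = 0.1193 m
Series → Q common, losses add: H = Σh = 61.95 m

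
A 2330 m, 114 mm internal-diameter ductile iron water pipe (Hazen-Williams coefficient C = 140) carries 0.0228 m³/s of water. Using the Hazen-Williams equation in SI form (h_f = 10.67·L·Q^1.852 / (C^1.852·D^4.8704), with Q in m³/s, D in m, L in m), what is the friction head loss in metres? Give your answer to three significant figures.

h_f ≈ 94.0 m

h_f = 10.67·2330·0.0228^1.852 / (140^1.852·0.114^4.8704) = 93.98 m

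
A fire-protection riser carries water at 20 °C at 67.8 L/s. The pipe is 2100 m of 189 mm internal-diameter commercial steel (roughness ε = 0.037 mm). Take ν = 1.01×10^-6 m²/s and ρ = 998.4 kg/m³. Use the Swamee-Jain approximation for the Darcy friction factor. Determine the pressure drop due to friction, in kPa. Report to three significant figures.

V = 4Q/(πD²) = 4·0.0678/(π·0.189²) = 2.417 m/s
Re = VD/ν = 2.417·0.189/1.01×10^-6 = 4.52×10^5 → turbulent
ε/D = 0.037/189 = 1.96×10^-4
Swamee-Jain: f = 0.01561
h_f = f(L/D)V²/(2g) = 0.01561·(2100/0.189)·2.417²/(2·9.81) = 51.63 m
Δp = ρg·h_f = 998.4·9.81·51.63 = 505.7 kPa

Δp ≈ 506 kPa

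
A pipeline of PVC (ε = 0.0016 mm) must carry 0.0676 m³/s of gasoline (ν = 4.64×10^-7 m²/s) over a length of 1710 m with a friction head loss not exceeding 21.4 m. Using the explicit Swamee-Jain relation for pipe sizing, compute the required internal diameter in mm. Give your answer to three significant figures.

D ≈ 207 mm

Swamee-Jain (Type III): D = 0.66·[ε^1.25·(LQ²/(gh_f))^4.75 + ν·Q^9.4·(L/(gh_f))^5.2]^0.04
LQ²/(gh_f) = 0.03722; L/(gh_f) = 8.145
Term 1 = ε^1.25·(…)^4.75 = 9.26×10^-15; Term 2 = ν·Q^9.4·(…)^5.2 = 2.54×10^-13
D = 0.66·(9.26×10^-15 + 2.54×10^-13)^0.04 = 0.2072 m = 207 mm
Check: V = 2.01 m/s, Re = 8.95×10^5, f = 0.01201, h_f = 20.3 m ≈ 21.4 m ✓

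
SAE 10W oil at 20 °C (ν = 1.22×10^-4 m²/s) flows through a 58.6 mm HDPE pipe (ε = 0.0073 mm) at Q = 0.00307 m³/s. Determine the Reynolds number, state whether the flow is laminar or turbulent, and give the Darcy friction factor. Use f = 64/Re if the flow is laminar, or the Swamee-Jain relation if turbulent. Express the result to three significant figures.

V = 4Q/(πD²) = 1.138 m/s
Re = VD/ν = 1.138·0.0586/1.22×10^-4 = 547
Re < 2300 → laminar → f = 64/Re = 0.1171

Re ≈ 547; laminar; f = 64/Re ≈ 0.117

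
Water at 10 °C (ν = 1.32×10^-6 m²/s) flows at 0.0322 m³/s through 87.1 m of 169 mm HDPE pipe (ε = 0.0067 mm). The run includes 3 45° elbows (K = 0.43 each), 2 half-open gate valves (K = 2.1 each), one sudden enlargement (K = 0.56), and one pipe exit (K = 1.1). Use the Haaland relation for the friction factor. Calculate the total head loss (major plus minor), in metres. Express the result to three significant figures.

H_L ≈ 1.62 m

V = 4Q/(πD²) = 1.435 m/s; V²/2g = 0.1050 m
Re = 1.84×10^5, ε/D = 3.96×10^-5 → f = 0.01600 (Haaland)
Major: h_f = f(L/D)·V²/2g = 0.01600·515.4·0.1050 = 0.8662 m
Minor: ΣK = 7.15; h_m = ΣK·V²/2g = 0.7509 m
Total H_L = 0.8662 + 0.7509 = 1.617 m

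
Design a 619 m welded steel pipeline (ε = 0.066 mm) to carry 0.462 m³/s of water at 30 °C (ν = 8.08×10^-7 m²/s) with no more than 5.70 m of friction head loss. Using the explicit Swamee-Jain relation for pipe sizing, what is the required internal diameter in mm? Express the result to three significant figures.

D ≈ 487 mm

Swamee-Jain (Type III): D = 0.66·[ε^1.25·(LQ²/(gh_f))^4.75 + ν·Q^9.4·(L/(gh_f))^5.2]^0.04
LQ²/(gh_f) = 2.363; L/(gh_f) = 11.07
Term 1 = ε^1.25·(…)^4.75 = 3.53×10^-4; Term 2 = ν·Q^9.4·(…)^5.2 = 1.53×10^-4
D = 0.66·(3.53×10^-4 + 1.53×10^-4)^0.04 = 0.4872 m = 487 mm
Check: V = 2.48 m/s, Re = 1.49×10^6, f = 0.01365, h_f = 5.43 m ≈ 5.70 m ✓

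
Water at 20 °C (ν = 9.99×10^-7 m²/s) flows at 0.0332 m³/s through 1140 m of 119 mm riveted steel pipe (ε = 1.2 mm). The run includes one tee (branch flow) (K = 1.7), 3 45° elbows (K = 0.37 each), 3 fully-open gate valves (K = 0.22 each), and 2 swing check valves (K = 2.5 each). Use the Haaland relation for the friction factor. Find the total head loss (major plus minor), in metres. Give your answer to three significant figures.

V = 4Q/(πD²) = 2.985 m/s; V²/2g = 0.4542 m
Re = 3.56×10^5, ε/D = 0.0101 → f = 0.03825 (Haaland)
Major: h_f = f(L/D)·V²/2g = 0.03825·9580·0.4542 = 166.4 m
Minor: ΣK = 8.47; h_m = ΣK·V²/2g = 3.847 m
Total H_L = 166.4 + 3.847 = 170.2 m

H_L ≈ 170 m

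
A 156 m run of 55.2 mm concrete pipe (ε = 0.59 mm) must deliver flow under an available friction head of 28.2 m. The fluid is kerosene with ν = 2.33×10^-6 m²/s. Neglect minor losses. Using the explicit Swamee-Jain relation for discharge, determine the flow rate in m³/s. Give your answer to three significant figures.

Swamee-Jain (Type II): Q = -0.965·√(gD⁵h_f/L)·ln[ε/(3.7D) + √(3.17ν²L/(gD³h_f))]
√(gD⁵h_f/L) = √(9.81·0.0552⁵·28.2/156) = 9.533×10^-4
ε/(3.7D) = 0.00289; √(3.17ν²L/(gD³h_f)) = 2.40×10^-4
Q = -0.965·9.533×10^-4·ln(0.003129) = 0.005305 m³/s
Check: V = 2.22 m/s, Re = 5.25×10^4, f = 0.04022, h_f = 28.5 m ≈ 28.2 m ✓

Q ≈ 0.00531 m³/s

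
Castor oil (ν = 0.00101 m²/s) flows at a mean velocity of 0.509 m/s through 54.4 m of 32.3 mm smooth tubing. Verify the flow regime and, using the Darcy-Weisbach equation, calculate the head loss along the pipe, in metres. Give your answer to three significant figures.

Re = VD/ν = 0.509·0.03230/0.00101 = 16.3 → laminar (Re < 2300)
f = 64/Re = 3.932
h_f = f(L/D)V²/(2g) = 3.932·(54.4/0.03230)·0.509²/(2·9.81) = 87.44 m

h_f ≈ 87.4 m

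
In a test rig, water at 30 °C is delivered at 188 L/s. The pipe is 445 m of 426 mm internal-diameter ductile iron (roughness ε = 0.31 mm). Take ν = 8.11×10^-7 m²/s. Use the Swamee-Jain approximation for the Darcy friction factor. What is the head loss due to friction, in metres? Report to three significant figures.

V = 4Q/(πD²) = 4·0.188/(π·0.426²) = 1.319 m/s
Re = VD/ν = 1.319·0.426/8.11×10^-7 = 6.93×10^5 → turbulent
ε/D = 0.31/426 = 7.28×10^-4
Swamee-Jain: f = 0.01886
h_f = f(L/D)V²/(2g) = 0.01886·(445/0.426)·1.319²/(2·9.81) = 1.747 m

h_f ≈ 1.75 m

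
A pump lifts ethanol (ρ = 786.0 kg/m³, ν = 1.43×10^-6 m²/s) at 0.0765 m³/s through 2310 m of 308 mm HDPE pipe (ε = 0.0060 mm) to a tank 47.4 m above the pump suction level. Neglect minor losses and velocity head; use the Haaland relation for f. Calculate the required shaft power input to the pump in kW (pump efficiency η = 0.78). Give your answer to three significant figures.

P_shaft ≈ 40.5 kW

V = 4Q/(πD²) = 1.027 m/s; Re = 2.21×10^5; ε/D = 1.95×10^-5; f = 0.01533
h_f = f(L/D)V²/2g = 6.178 m
Total head H = z + h_f = 47.4 + 6.178 = 53.58 m
P_hyd = ρgQH = 786.0·9.81·0.0765·53.58 = 31.60 kW
P_shaft = P_hyd/η = 31.60/0.78 = 40.52 kW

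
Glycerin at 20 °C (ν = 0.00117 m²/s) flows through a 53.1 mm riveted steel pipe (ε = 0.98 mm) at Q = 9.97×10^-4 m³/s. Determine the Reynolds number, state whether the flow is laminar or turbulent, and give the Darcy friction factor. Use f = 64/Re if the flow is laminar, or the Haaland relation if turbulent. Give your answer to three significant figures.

Re ≈ 20.4; laminar; f = 64/Re ≈ 3.13

V = 4Q/(πD²) = 0.4502 m/s
Re = VD/ν = 0.4502·0.0531/0.00117 = 20.4
Re < 2300 → laminar → f = 64/Re = 3.132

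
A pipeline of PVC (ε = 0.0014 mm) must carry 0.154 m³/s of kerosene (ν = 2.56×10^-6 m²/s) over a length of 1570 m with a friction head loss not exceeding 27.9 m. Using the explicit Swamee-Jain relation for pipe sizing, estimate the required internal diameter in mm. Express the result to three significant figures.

D ≈ 281 mm

Swamee-Jain (Type III): D = 0.66·[ε^1.25·(LQ²/(gh_f))^4.75 + ν·Q^9.4·(L/(gh_f))^5.2]^0.04
LQ²/(gh_f) = 0.1360; L/(gh_f) = 5.736
Term 1 = ε^1.25·(…)^4.75 = 3.69×10^-12; Term 2 = ν·Q^9.4·(…)^5.2 = 5.20×10^-10
D = 0.66·(3.69×10^-12 + 5.20×10^-10)^0.04 = 0.2807 m = 281 mm
Check: V = 2.49 m/s, Re = 2.73×10^5, f = 0.01469, h_f = 25.9 m ≈ 27.9 m ✓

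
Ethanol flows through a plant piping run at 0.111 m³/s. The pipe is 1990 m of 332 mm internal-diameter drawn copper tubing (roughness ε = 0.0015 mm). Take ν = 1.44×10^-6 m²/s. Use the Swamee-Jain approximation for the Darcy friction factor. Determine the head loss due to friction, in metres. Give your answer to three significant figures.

h_f ≈ 7.27 m

V = 4Q/(πD²) = 4·0.111/(π·0.332²) = 1.282 m/s
Re = VD/ν = 1.282·0.332/1.44×10^-6 = 2.96×10^5 → turbulent
ε/D = 0.0015/332 = 4.52×10^-6
Swamee-Jain: f = 0.01447
h_f = f(L/D)V²/(2g) = 0.01447·(1990/0.332)·1.282²/(2·9.81) = 7.266 m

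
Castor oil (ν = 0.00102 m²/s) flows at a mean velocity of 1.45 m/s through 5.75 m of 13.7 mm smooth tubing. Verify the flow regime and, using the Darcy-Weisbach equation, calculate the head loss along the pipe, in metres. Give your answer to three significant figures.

h_f ≈ 148 m

Re = VD/ν = 1.45·0.01370/0.00102 = 19.5 → laminar (Re < 2300)
f = 64/Re = 3.286
h_f = f(L/D)V²/(2g) = 3.286·(5.75/0.01370)·1.45²/(2·9.81) = 147.8 m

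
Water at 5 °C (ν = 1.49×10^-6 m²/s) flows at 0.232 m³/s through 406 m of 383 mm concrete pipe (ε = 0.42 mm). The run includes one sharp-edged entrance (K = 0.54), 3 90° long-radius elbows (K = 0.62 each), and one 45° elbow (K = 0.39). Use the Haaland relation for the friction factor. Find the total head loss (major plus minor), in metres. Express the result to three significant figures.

H_L ≈ 5.09 m

V = 4Q/(πD²) = 2.014 m/s; V²/2g = 0.2067 m
Re = 5.18×10^5, ε/D = 0.00110 → f = 0.02060 (Haaland)
Major: h_f = f(L/D)·V²/2g = 0.02060·1060·0.2067 = 4.513 m
Minor: ΣK = 2.79; h_m = ΣK·V²/2g = 0.5766 m
Total H_L = 4.513 + 0.5766 = 5.089 m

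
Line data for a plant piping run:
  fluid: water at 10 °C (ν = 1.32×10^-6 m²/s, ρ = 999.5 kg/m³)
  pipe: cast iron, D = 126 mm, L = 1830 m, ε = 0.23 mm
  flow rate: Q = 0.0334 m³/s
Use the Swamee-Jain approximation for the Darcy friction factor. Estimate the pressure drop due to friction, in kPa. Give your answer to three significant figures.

V = 4Q/(πD²) = 4·0.0334/(π·0.126²) = 2.679 m/s
Re = VD/ν = 2.679·0.126/1.32×10^-6 = 2.56×10^5 → turbulent
ε/D = 0.23/126 = 0.00183
Swamee-Jain: f = 0.02377
h_f = f(L/D)V²/(2g) = 0.02377·(1830/0.126)·2.679²/(2·9.81) = 126.2 m
Δp = ρg·h_f = 999.5·9.81·126.2 = 1238 kPa

Δp ≈ 1240 kPa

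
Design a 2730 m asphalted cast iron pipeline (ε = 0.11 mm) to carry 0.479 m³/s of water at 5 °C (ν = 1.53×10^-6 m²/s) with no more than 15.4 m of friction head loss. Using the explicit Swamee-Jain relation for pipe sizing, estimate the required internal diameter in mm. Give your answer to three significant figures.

Swamee-Jain (Type III): D = 0.66·[ε^1.25·(LQ²/(gh_f))^4.75 + ν·Q^9.4·(L/(gh_f))^5.2]^0.04
LQ²/(gh_f) = 4.146; L/(gh_f) = 18.07
Term 1 = ε^1.25·(…)^4.75 = 0.00967; Term 2 = ν·Q^9.4·(…)^5.2 = 0.00520
D = 0.66·(0.00967 + 0.00520)^0.04 = 0.5578 m = 558 mm
Check: V = 1.96 m/s, Re = 7.15×10^5, f = 0.01506, h_f = 14.4 m ≈ 15.4 m ✓

D ≈ 558 mm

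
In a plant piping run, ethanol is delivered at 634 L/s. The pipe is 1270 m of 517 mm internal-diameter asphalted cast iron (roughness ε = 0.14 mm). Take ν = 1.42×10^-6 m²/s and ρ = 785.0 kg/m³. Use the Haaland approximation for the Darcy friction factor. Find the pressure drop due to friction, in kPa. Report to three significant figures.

V = 4Q/(πD²) = 4·0.634/(π·0.517²) = 3.020 m/s
Re = VD/ν = 3.020·0.517/1.42×10^-6 = 1.10×10^6 → turbulent
ε/D = 0.14/517 = 2.71×10^-4
Haaland: f = 0.01527
h_f = f(L/D)V²/(2g) = 0.01527·(1270/0.517)·3.020²/(2·9.81) = 17.44 m
Δp = ρg·h_f = 785.0·9.81·17.44 = 134.3 kPa

Δp ≈ 134 kPa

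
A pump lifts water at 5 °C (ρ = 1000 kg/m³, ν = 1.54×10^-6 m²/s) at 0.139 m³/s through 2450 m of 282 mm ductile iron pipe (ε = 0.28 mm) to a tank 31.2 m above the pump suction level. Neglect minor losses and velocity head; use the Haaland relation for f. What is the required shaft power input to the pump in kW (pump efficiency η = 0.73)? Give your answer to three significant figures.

P_shaft ≈ 141 kW

V = 4Q/(πD²) = 2.225 m/s; Re = 4.08×10^5; ε/D = 9.93×10^-4; f = 0.02028
h_f = f(L/D)V²/2g = 44.48 m
Total head H = z + h_f = 31.2 + 44.48 = 75.68 m
P_hyd = ρgQH = 1000·9.81·0.139·75.68 = 103.2 kW
P_shaft = P_hyd/η = 103.2/0.73 = 141.4 kW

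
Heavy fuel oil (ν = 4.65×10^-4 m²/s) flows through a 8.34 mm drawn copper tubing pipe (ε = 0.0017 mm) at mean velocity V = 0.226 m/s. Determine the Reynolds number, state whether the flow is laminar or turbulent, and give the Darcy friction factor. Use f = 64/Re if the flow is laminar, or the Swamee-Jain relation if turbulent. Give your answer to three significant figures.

Re ≈ 4.05; laminar; f = 64/Re ≈ 15.8

Re = VD/ν = 0.2260·0.00834/4.65×10^-4 = 4.05
Re < 2300 → laminar → f = 64/Re = 15.79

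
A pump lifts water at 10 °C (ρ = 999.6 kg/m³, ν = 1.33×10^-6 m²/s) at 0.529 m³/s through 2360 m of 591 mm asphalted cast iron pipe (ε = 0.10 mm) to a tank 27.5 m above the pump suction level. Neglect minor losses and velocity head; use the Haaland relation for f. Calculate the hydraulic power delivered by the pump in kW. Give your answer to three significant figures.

P_hyd ≈ 199 kW

V = 4Q/(πD²) = 1.928 m/s; Re = 8.57×10^5; ε/D = 1.69×10^-4; f = 0.01438
h_f = f(L/D)V²/2g = 10.88 m
Total head H = z + h_f = 27.5 + 10.88 = 38.38 m
P_hyd = ρgQH = 999.6·9.81·0.529·38.38 = 199.1 kW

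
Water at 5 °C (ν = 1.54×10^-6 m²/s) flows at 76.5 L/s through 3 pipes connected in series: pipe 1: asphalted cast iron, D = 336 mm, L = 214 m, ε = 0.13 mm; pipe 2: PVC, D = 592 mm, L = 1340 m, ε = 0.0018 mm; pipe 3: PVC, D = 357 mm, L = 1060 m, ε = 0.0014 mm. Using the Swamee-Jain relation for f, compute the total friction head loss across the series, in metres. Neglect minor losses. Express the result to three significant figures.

H ≈ 2.01 m

Pipe 1: V = 0.8628 m/s, Re = 1.88×10^5, ε/D = 3.87×10^-4, f = 0.01843, h_1 = f(L/D)V²/2g = 0.4452 m
Pipe 2: V = 0.2779 m/s, Re = 1.07×10^5, ε/D = 3.04×10^-6, f = 0.01764, h_2 = f(L/D)V²/2g = 0.1572 m
Pipe 3: V = 0.7642 m/s, Re = 1.77×10^5, ε/D = 3.92×10^-6, f = 0.01594, h_3 = f(L/D)V²/2g = 1.409 m
Series → Q common, losses add: H = Σh = 2.011 m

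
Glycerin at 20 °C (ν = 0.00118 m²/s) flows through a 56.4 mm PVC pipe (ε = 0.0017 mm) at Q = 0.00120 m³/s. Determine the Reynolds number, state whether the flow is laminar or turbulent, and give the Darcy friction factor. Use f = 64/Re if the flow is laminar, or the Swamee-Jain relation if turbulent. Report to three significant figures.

Re ≈ 23.0; laminar; f = 64/Re ≈ 2.79

V = 4Q/(πD²) = 0.4803 m/s
Re = VD/ν = 0.4803·0.0564/0.00118 = 23.0
Re < 2300 → laminar → f = 64/Re = 2.788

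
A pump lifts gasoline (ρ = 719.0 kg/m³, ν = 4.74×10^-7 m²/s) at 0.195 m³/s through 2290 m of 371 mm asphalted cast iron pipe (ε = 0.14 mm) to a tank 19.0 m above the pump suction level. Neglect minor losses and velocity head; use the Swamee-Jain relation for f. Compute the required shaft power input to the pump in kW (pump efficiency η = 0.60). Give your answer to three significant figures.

V = 4Q/(πD²) = 1.804 m/s; Re = 1.41×10^6; ε/D = 3.77×10^-4; f = 0.01622
h_f = f(L/D)V²/2g = 16.61 m
Total head H = z + h_f = 19.0 + 16.61 = 35.61 m
P_hyd = ρgQH = 719.0·9.81·0.195·35.61 = 48.98 kW
P_shaft = P_hyd/η = 48.98/0.60 = 81.63 kW

P_shaft ≈ 81.6 kW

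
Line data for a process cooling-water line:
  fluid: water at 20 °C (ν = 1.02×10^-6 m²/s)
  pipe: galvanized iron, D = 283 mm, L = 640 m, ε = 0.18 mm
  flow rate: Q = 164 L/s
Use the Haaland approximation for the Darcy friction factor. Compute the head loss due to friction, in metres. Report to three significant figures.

V = 4Q/(πD²) = 4·0.164/(π·0.283²) = 2.607 m/s
Re = VD/ν = 2.607·0.283/1.02×10^-6 = 7.23×10^5 → turbulent
ε/D = 0.18/283 = 6.36×10^-4
Haaland: f = 0.01818
h_f = f(L/D)V²/(2g) = 0.01818·(640/0.283)·2.607²/(2·9.81) = 14.24 m

h_f ≈ 14.2 m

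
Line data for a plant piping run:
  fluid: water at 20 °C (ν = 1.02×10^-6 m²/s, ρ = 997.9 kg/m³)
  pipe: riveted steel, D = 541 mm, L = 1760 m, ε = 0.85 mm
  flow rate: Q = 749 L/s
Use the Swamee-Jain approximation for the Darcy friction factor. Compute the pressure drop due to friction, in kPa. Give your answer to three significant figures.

V = 4Q/(πD²) = 4·0.749/(π·0.541²) = 3.258 m/s
Re = VD/ν = 3.258·0.541/1.02×10^-6 = 1.73×10^6 → turbulent
ε/D = 0.85/541 = 0.00157
Swamee-Jain: f = 0.02217
h_f = f(L/D)V²/(2g) = 0.02217·(1760/0.541)·3.258²/(2·9.81) = 39.03 m
Δp = ρg·h_f = 997.9·9.81·39.03 = 382.1 kPa

Δp ≈ 382 kPa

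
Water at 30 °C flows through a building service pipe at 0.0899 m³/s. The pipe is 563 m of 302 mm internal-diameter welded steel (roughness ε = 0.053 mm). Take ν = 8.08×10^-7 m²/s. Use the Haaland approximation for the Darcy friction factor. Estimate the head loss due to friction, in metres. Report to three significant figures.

h_f ≈ 2.27 m

V = 4Q/(πD²) = 4·0.0899/(π·0.302²) = 1.255 m/s
Re = VD/ν = 1.255·0.302/8.08×10^-7 = 4.69×10^5 → turbulent
ε/D = 0.053/302 = 1.75×10^-4
Haaland: f = 0.01514
h_f = f(L/D)V²/(2g) = 0.01514·(563/0.302)·1.255²/(2·9.81) = 2.266 m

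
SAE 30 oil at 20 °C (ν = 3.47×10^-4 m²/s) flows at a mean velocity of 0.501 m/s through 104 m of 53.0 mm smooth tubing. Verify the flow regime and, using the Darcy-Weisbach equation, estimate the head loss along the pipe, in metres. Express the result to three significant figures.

Re = VD/ν = 0.501·0.05300/3.47×10^-4 = 76.5 → laminar (Re < 2300)
f = 64/Re = 0.8364
h_f = f(L/D)V²/(2g) = 0.8364·(104/0.05300)·0.501²/(2·9.81) = 21.00 m

h_f ≈ 21.0 m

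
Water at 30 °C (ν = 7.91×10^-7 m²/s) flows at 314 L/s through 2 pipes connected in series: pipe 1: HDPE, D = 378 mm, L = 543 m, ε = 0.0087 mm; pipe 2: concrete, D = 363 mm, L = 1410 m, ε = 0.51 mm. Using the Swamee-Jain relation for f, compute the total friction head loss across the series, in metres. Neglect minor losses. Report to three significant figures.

H ≈ 46.1 m

Pipe 1: V = 2.798 m/s, Re = 1.34×10^6, ε/D = 2.30×10^-5, f = 0.01170, h_1 = f(L/D)V²/2g = 6.705 m
Pipe 2: V = 3.034 m/s, Re = 1.39×10^6, ε/D = 0.00140, f = 0.02161, h_2 = f(L/D)V²/2g = 39.38 m
Series → Q common, losses add: H = Σh = 46.08 m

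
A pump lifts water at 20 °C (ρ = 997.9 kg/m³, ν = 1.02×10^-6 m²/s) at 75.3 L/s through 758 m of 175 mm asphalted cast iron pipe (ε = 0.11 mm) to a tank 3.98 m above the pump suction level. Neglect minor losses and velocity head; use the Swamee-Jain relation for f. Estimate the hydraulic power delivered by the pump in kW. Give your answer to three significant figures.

V = 4Q/(πD²) = 3.131 m/s; Re = 5.37×10^5; ε/D = 6.29×10^-4; f = 0.01848
h_f = f(L/D)V²/2g = 39.98 m
Total head H = z + h_f = 3.98 + 39.98 = 43.96 m
P_hyd = ρgQH = 997.9·9.81·0.0753·43.96 = 32.41 kW

P_hyd ≈ 32.4 kW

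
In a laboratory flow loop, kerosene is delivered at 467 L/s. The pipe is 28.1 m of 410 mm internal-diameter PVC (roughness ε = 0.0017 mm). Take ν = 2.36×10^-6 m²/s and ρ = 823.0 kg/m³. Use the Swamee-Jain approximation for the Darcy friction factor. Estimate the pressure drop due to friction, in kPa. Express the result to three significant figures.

V = 4Q/(πD²) = 4·0.467/(π·0.410²) = 3.537 m/s
Re = VD/ν = 3.537·0.410/2.36×10^-6 = 6.15×10^5 → turbulent
ε/D = 0.0017/410 = 4.15×10^-6
Swamee-Jain: f = 0.01270
h_f = f(L/D)V²/(2g) = 0.01270·(28.1/0.410)·3.537²/(2·9.81) = 0.5550 m
Δp = ρg·h_f = 823.0·9.81·0.5550 = 4.480 kPa

Δp ≈ 4.48 kPa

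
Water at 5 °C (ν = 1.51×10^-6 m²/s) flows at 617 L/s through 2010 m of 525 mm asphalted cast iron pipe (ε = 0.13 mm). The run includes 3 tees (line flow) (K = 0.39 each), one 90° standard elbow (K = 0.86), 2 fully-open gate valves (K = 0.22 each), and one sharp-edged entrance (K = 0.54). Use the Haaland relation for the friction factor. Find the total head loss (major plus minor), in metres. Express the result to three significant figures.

H_L ≈ 25.2 m

V = 4Q/(πD²) = 2.850 m/s; V²/2g = 0.4141 m
Re = 9.91×10^5, ε/D = 2.48×10^-4 → f = 0.01511 (Haaland)
Major: h_f = f(L/D)·V²/2g = 0.01511·3829·0.4141 = 23.95 m
Minor: ΣK = 3.01; h_m = ΣK·V²/2g = 1.246 m
Total H_L = 23.95 + 1.246 = 25.20 m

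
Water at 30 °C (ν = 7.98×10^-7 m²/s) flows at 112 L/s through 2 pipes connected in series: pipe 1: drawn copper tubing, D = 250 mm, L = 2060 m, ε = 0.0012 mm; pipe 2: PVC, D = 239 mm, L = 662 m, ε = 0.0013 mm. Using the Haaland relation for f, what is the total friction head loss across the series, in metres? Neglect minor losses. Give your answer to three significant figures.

Pipe 1: V = 2.282 m/s, Re = 7.15×10^5, ε/D = 4.80×10^-6, f = 0.01233, h_1 = f(L/D)V²/2g = 26.97 m
Pipe 2: V = 2.497 m/s, Re = 7.48×10^5, ε/D = 5.44×10^-6, f = 0.01225, h_2 = f(L/D)V²/2g = 10.78 m
Series → Q common, losses add: H = Σh = 37.75 m

H ≈ 37.7 m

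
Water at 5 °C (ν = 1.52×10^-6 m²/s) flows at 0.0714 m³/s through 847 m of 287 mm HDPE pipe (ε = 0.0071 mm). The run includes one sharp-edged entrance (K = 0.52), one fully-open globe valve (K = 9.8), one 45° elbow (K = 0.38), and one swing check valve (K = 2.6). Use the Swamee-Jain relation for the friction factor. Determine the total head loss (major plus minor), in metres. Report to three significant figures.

V = 4Q/(πD²) = 1.104 m/s; V²/2g = 0.06209 m
Re = 2.08×10^5, ε/D = 2.47×10^-5 → f = 0.01564 (Swamee-Jain)
Major: h_f = f(L/D)·V²/2g = 0.01564·2951·0.06209 = 2.866 m
Minor: ΣK = 13.3; h_m = ΣK·V²/2g = 0.8257 m
Total H_L = 2.866 + 0.8257 = 3.691 m

H_L ≈ 3.69 m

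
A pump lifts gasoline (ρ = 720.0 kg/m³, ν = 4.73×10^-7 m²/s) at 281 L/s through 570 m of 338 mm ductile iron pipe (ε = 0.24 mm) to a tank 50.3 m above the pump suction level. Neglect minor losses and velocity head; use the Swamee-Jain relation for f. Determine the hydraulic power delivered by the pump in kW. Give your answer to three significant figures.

P_hyd ≈ 131 kW

V = 4Q/(πD²) = 3.132 m/s; Re = 2.24×10^6; ε/D = 7.10×10^-4; f = 0.01834
h_f = f(L/D)V²/2g = 15.46 m
Total head H = z + h_f = 50.3 + 15.46 = 65.76 m
P_hyd = ρgQH = 720.0·9.81·0.281·65.76 = 130.5 kW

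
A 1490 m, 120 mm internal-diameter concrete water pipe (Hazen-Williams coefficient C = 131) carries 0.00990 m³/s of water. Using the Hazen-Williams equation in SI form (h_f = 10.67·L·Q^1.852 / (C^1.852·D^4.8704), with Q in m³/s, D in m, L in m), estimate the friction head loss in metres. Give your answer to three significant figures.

h_f ≈ 11.3 m

h_f = 10.67·1490·0.00990^1.852 / (131^1.852·0.120^4.8704) = 11.29 m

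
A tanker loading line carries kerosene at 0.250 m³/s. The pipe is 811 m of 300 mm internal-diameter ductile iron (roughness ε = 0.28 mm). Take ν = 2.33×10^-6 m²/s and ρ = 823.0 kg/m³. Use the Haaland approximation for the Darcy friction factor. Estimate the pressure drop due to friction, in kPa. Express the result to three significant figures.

V = 4Q/(πD²) = 4·0.250/(π·0.300²) = 3.537 m/s
Re = VD/ν = 3.537·0.300/2.33×10^-6 = 4.55×10^5 → turbulent
ε/D = 0.28/300 = 9.33×10^-4
Haaland: f = 0.01995
h_f = f(L/D)V²/(2g) = 0.01995·(811/0.300)·3.537²/(2·9.81) = 34.38 m
Δp = ρg·h_f = 823.0·9.81·34.38 = 277.6 kPa

Δp ≈ 278 kPa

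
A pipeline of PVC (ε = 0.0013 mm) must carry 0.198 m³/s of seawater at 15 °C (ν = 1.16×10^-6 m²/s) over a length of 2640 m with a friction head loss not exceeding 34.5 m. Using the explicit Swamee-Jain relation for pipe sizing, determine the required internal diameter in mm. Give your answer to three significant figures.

Swamee-Jain (Type III): D = 0.66·[ε^1.25·(LQ²/(gh_f))^4.75 + ν·Q^9.4·(L/(gh_f))^5.2]^0.04
LQ²/(gh_f) = 0.3058; L/(gh_f) = 7.800
Term 1 = ε^1.25·(…)^4.75 = 1.58×10^-10; Term 2 = ν·Q^9.4·(…)^5.2 = 1.24×10^-8
D = 0.66·(1.58×10^-10 + 1.24×10^-8)^0.04 = 0.3187 m = 319 mm
Check: V = 2.48 m/s, Re = 6.82×10^5, f = 0.01247, h_f = 32.4 m ≈ 34.5 m ✓

D ≈ 319 mm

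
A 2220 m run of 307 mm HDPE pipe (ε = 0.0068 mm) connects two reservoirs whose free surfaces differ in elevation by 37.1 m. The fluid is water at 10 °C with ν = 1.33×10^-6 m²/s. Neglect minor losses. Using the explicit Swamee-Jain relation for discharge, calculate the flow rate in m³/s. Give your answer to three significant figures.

Q ≈ 0.206 m³/s

Swamee-Jain (Type II): Q = -0.965·√(gD⁵h_f/L)·ln[ε/(3.7D) + √(3.17ν²L/(gD³h_f))]
√(gD⁵h_f/L) = √(9.81·0.307⁵·37.1/2220) = 0.02114
ε/(3.7D) = 5.99×10^-6; √(3.17ν²L/(gD³h_f)) = 3.44×10^-5
Q = -0.965·0.02114·ln(4.037×10^-5) = 0.2064 m³/s
Check: V = 2.79 m/s, Re = 6.44×10^5, f = 0.01292, h_f = 37.0 m ≈ 37.1 m ✓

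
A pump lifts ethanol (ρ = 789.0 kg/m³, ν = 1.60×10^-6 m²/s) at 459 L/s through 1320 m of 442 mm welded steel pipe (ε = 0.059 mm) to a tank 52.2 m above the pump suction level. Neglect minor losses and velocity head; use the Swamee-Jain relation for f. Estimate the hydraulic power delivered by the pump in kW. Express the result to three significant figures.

V = 4Q/(πD²) = 2.991 m/s; Re = 8.26×10^5; ε/D = 1.33×10^-4; f = 0.01418
h_f = f(L/D)V²/2g = 19.31 m
Total head H = z + h_f = 52.2 + 19.31 = 71.51 m
P_hyd = ρgQH = 789.0·9.81·0.459·71.51 = 254.1 kW

P_hyd ≈ 254 kW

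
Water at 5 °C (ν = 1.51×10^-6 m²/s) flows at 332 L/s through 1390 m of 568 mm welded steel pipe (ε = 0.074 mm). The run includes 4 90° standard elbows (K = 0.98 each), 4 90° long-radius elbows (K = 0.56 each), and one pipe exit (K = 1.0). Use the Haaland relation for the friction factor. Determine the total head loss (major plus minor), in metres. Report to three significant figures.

V = 4Q/(πD²) = 1.310 m/s; V²/2g = 0.08750 m
Re = 4.93×10^5, ε/D = 1.30×10^-4 → f = 0.01462 (Haaland)
Major: h_f = f(L/D)·V²/2g = 0.01462·2447·0.08750 = 3.130 m
Minor: ΣK = 7.16; h_m = ΣK·V²/2g = 0.6265 m
Total H_L = 3.130 + 0.6265 = 3.756 m

H_L ≈ 3.76 m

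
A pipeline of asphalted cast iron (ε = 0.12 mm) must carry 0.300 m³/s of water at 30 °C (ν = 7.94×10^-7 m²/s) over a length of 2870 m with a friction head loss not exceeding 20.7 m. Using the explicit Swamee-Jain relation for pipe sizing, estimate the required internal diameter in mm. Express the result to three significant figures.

D ≈ 444 mm

Swamee-Jain (Type III): D = 0.66·[ε^1.25·(LQ²/(gh_f))^4.75 + ν·Q^9.4·(L/(gh_f))^5.2]^0.04
LQ²/(gh_f) = 1.272; L/(gh_f) = 14.13
Term 1 = ε^1.25·(…)^4.75 = 3.94×10^-5; Term 2 = ν·Q^9.4·(…)^5.2 = 9.25×10^-6
D = 0.66·(3.94×10^-5 + 9.25×10^-6)^0.04 = 0.4436 m = 444 mm
Check: V = 1.94 m/s, Re = 1.08×10^6, f = 0.01543, h_f = 19.2 m ≈ 20.7 m ✓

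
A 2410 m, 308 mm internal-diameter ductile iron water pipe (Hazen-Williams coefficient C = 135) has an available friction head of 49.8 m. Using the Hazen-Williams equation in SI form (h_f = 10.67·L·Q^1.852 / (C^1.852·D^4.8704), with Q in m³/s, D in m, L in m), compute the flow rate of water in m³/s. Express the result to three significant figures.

Q ≈ 0.209 m³/s

Rearranging: Q = [h_f·C^1.852·D^4.8704 / (10.67·L)]^(1/1.852)
Q = [49.8·135^1.852·0.308^4.8704 / (10.67·2410)]^0.540 = 0.2091 m³/s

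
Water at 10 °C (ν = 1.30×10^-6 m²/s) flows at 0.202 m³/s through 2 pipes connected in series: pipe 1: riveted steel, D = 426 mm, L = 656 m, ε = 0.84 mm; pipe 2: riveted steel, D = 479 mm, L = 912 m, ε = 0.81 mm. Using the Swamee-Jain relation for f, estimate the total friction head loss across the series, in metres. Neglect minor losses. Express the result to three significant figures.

Pipe 1: V = 1.417 m/s, Re = 4.64×10^5, ε/D = 0.00197, f = 0.02385, h_1 = f(L/D)V²/2g = 3.760 m
Pipe 2: V = 1.121 m/s, Re = 4.13×10^5, ε/D = 0.00169, f = 0.02303, h_2 = f(L/D)V²/2g = 2.809 m
Series → Q common, losses add: H = Σh = 6.568 m

H ≈ 6.57 m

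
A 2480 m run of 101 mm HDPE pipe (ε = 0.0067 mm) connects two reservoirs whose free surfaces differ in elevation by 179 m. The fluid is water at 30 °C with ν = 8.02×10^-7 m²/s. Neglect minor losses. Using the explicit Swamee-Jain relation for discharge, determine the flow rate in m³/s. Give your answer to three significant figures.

Swamee-Jain (Type II): Q = -0.965·√(gD⁵h_f/L)·ln[ε/(3.7D) + √(3.17ν²L/(gD³h_f))]
√(gD⁵h_f/L) = √(9.81·0.101⁵·179/2480) = 0.002728
ε/(3.7D) = 1.79×10^-5; √(3.17ν²L/(gD³h_f)) = 5.29×10^-5
Q = -0.965·0.002728·ln(7.080×10^-5) = 0.02516 m³/s
Check: V = 3.14 m/s, Re = 3.95×10^5, f = 0.01451, h_f = 179 m ≈ 179 m ✓

Q ≈ 0.0252 m³/s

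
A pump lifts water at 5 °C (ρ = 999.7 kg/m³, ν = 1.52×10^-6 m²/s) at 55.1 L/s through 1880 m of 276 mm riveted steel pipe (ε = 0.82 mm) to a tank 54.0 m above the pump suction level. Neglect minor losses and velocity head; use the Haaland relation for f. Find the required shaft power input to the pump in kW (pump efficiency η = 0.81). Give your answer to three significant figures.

P_shaft ≈ 41.3 kW

V = 4Q/(πD²) = 0.9210 m/s; Re = 1.67×10^5; ε/D = 0.00297; f = 0.02687
h_f = f(L/D)V²/2g = 7.911 m
Total head H = z + h_f = 54.0 + 7.911 = 61.91 m
P_hyd = ρgQH = 999.7·9.81·0.0551·61.91 = 33.45 kW
P_shaft = P_hyd/η = 33.45/0.81 = 41.30 kW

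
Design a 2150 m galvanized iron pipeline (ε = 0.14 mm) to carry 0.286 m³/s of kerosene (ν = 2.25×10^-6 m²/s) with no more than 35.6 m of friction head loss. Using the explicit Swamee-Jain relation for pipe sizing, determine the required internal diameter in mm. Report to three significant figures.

D ≈ 377 mm

Swamee-Jain (Type III): D = 0.66·[ε^1.25·(LQ²/(gh_f))^4.75 + ν·Q^9.4·(L/(gh_f))^5.2]^0.04
LQ²/(gh_f) = 0.5036; L/(gh_f) = 6.156
Term 1 = ε^1.25·(…)^4.75 = 5.85×10^-7; Term 2 = ν·Q^9.4·(…)^5.2 = 2.22×10^-7
D = 0.66·(5.85×10^-7 + 2.22×10^-7)^0.04 = 0.3766 m = 377 mm
Check: V = 2.57 m/s, Re = 4.30×10^5, f = 0.01708, h_f = 32.8 m ≈ 35.6 m ✓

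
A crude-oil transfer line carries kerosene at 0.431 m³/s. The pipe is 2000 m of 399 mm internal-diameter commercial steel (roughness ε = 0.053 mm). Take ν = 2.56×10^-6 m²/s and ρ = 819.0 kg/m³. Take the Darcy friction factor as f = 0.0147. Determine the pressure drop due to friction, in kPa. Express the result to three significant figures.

Δp ≈ 359 kPa

V = 4Q/(πD²) = 4·0.431/(π·0.399²) = 3.447 m/s
h_f = f(L/D)V²/(2g) = 0.01470·(2000/0.399)·3.447²/(2·9.81) = 44.62 m
Δp = ρg·h_f = 819.0·9.81·44.62 = 358.5 kPa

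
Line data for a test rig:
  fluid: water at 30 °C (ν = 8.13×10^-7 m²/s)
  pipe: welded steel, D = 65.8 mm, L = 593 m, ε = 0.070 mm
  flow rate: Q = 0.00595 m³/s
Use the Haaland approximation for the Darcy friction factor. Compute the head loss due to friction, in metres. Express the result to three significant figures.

h_f ≈ 30.4 m

V = 4Q/(πD²) = 4·0.00595/(π·0.0658²) = 1.750 m/s
Re = VD/ν = 1.750·0.0658/8.13×10^-7 = 1.42×10^5 → turbulent
ε/D = 0.070/65.8 = 0.00106
Haaland: f = 0.02160
h_f = f(L/D)V²/(2g) = 0.02160·(593/0.0658)·1.750²/(2·9.81) = 30.38 m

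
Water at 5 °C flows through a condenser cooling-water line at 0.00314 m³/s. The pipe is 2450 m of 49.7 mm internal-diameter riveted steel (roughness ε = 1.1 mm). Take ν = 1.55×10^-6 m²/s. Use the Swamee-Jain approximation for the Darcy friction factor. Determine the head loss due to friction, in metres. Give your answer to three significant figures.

h_f ≈ 340 m

V = 4Q/(πD²) = 4·0.00314/(π·0.0497²) = 1.619 m/s
Re = VD/ν = 1.619·0.0497/1.55×10^-6 = 5.19×10^4 → turbulent
ε/D = 1.1/49.7 = 0.0221
Swamee-Jain: f = 0.05165
h_f = f(L/D)V²/(2g) = 0.05165·(2450/0.0497)·1.619²/(2·9.81) = 340.0 m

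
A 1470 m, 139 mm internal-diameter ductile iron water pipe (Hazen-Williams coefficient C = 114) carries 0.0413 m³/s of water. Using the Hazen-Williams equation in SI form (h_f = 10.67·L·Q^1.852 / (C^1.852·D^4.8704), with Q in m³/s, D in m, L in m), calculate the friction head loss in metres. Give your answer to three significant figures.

h_f = 10.67·1470·0.0413^1.852 / (114^1.852·0.139^4.8704) = 99.24 m

h_f ≈ 99.2 m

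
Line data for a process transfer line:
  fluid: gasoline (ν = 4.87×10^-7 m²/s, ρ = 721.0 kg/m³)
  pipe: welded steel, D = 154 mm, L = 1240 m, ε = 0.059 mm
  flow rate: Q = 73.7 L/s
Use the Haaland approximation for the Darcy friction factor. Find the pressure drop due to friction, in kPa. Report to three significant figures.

V = 4Q/(πD²) = 4·0.0737/(π·0.154²) = 3.957 m/s
Re = VD/ν = 3.957·0.154/4.87×10^-7 = 1.25×10^6 → turbulent
ε/D = 0.059/154 = 3.83×10^-4
Haaland: f = 0.01621
h_f = f(L/D)V²/(2g) = 0.01621·(1240/0.154)·3.957²/(2·9.81) = 104.1 m
Δp = ρg·h_f = 721.0·9.81·104.1 = 736.5 kPa

Δp ≈ 736 kPa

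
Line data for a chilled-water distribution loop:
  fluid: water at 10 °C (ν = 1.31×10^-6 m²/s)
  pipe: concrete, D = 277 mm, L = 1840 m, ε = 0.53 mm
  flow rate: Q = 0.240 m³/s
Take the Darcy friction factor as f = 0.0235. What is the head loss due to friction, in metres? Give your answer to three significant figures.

V = 4Q/(πD²) = 4·0.240/(π·0.277²) = 3.983 m/s
h_f = f(L/D)V²/(2g) = 0.02350·(1840/0.277)·3.983²/(2·9.81) = 126.2 m

h_f ≈ 126 m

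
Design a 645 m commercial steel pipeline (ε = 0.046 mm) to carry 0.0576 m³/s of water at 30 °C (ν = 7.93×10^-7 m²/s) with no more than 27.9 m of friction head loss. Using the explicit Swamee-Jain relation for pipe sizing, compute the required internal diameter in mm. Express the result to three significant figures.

D ≈ 162 mm

Swamee-Jain (Type III): D = 0.66·[ε^1.25·(LQ²/(gh_f))^4.75 + ν·Q^9.4·(L/(gh_f))^5.2]^0.04
LQ²/(gh_f) = 0.007819; L/(gh_f) = 2.357
Term 1 = ε^1.25·(…)^4.75 = 3.72×10^-16; Term 2 = ν·Q^9.4·(…)^5.2 = 1.52×10^-16
D = 0.66·(3.72×10^-16 + 1.52×10^-16)^0.04 = 0.1616 m = 162 mm
Check: V = 2.81 m/s, Re = 5.72×10^5, f = 0.01610, h_f = 25.9 m ≈ 27.9 m ✓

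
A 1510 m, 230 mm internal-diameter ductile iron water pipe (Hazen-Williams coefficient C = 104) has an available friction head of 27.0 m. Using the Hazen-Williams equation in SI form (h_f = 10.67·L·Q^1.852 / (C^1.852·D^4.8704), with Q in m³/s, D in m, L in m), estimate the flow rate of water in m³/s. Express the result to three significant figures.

Q ≈ 0.0691 m³/s

Rearranging: Q = [h_f·C^1.852·D^4.8704 / (10.67·L)]^(1/1.852)
Q = [27.0·104^1.852·0.230^4.8704 / (10.67·1510)]^0.540 = 0.06914 m³/s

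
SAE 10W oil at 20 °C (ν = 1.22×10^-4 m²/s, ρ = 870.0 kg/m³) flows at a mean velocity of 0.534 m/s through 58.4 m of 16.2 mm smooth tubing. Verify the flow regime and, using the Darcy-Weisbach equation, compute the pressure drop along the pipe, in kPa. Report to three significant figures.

Re = VD/ν = 0.534·0.01620/1.22×10^-4 = 70.9 → laminar (Re < 2300)
f = 64/Re = 0.9026
h_f = f(L/D)V²/(2g) = 0.9026·(58.4/0.01620)·0.534²/(2·9.81) = 47.29 m
Δp = ρg·h_f = 870.0·9.81·47.29 = 403.6 kPa

Δp ≈ 404 kPa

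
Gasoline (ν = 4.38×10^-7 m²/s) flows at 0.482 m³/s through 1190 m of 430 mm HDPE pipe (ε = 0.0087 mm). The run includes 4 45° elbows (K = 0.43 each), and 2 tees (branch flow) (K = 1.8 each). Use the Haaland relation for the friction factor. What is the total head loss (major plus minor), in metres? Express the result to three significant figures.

V = 4Q/(πD²) = 3.319 m/s; V²/2g = 0.5615 m
Re = 3.26×10^6, ε/D = 2.02×10^-5 → f = 0.01040 (Haaland)
Major: h_f = f(L/D)·V²/2g = 0.01040·2767·0.5615 = 16.16 m
Minor: ΣK = 5.32; h_m = ΣK·V²/2g = 2.987 m
Total H_L = 16.16 + 2.987 = 19.14 m

H_L ≈ 19.1 m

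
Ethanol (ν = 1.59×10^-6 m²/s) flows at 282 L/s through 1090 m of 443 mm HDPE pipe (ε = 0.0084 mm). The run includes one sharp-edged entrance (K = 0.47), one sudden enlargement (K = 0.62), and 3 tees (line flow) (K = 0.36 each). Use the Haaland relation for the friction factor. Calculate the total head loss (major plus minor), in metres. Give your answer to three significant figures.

H_L ≈ 5.93 m

V = 4Q/(πD²) = 1.830 m/s; V²/2g = 0.1706 m
Re = 5.10×10^5, ε/D = 1.90×10^-5 → f = 0.01324 (Haaland)
Major: h_f = f(L/D)·V²/2g = 0.01324·2460·0.1706 = 5.560 m
Minor: ΣK = 2.17; h_m = ΣK·V²/2g = 0.3702 m
Total H_L = 5.560 + 0.3702 = 5.930 m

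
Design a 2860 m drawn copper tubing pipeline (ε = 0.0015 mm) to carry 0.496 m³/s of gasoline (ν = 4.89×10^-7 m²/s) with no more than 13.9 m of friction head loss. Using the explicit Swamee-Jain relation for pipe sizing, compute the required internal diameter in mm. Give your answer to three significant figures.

D ≈ 535 mm

Swamee-Jain (Type III): D = 0.66·[ε^1.25·(LQ²/(gh_f))^4.75 + ν·Q^9.4·(L/(gh_f))^5.2]^0.04
LQ²/(gh_f) = 5.160; L/(gh_f) = 20.97
Term 1 = ε^1.25·(…)^4.75 = 1.27×10^-4; Term 2 = ν·Q^9.4·(…)^5.2 = 0.00501
D = 0.66·(1.27×10^-4 + 0.00501)^0.04 = 0.5345 m = 535 mm
Check: V = 2.21 m/s, Re = 2.42×10^6, f = 0.01018, h_f = 13.6 m ≈ 13.9 m ✓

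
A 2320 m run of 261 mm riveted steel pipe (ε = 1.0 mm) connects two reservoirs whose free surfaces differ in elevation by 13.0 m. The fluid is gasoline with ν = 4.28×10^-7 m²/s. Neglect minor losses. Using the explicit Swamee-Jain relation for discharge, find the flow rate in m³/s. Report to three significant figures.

Swamee-Jain (Type II): Q = -0.965·√(gD⁵h_f/L)·ln[ε/(3.7D) + √(3.17ν²L/(gD³h_f))]
√(gD⁵h_f/L) = √(9.81·0.261⁵·13.0/2320) = 0.008159
ε/(3.7D) = 0.00104; √(3.17ν²L/(gD³h_f)) = 2.44×10^-5
Q = -0.965·0.008159·ln(0.001060) = 0.05393 m³/s
Check: V = 1.01 m/s, Re = 6.15×10^5, f = 0.02834, h_f = 13.0 m ≈ 13.0 m ✓

Q ≈ 0.0539 m³/s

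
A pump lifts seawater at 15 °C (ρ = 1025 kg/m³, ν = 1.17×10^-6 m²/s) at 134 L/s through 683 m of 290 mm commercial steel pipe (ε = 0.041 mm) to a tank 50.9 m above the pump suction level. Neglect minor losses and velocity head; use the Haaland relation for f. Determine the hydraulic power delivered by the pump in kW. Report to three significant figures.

P_hyd ≈ 78.4 kW

V = 4Q/(πD²) = 2.029 m/s; Re = 5.03×10^5; ε/D = 1.41×10^-4; f = 0.01470
h_f = f(L/D)V²/2g = 7.264 m
Total head H = z + h_f = 50.9 + 7.264 = 58.16 m
P_hyd = ρgQH = 1025·9.81·0.134·58.16 = 78.37 kW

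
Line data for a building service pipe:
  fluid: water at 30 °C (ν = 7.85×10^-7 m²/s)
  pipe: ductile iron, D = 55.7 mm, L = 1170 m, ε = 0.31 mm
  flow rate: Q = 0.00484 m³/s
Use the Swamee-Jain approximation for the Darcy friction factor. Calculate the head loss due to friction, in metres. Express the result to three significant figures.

V = 4Q/(πD²) = 4·0.00484/(π·0.0557²) = 1.986 m/s
Re = VD/ν = 1.986·0.0557/7.85×10^-7 = 1.41×10^5 → turbulent
ε/D = 0.31/55.7 = 0.00557
Swamee-Jain: f = 0.03221
h_f = f(L/D)V²/(2g) = 0.03221·(1170/0.0557)·1.986²/(2·9.81) = 136.1 m

h_f ≈ 136 m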